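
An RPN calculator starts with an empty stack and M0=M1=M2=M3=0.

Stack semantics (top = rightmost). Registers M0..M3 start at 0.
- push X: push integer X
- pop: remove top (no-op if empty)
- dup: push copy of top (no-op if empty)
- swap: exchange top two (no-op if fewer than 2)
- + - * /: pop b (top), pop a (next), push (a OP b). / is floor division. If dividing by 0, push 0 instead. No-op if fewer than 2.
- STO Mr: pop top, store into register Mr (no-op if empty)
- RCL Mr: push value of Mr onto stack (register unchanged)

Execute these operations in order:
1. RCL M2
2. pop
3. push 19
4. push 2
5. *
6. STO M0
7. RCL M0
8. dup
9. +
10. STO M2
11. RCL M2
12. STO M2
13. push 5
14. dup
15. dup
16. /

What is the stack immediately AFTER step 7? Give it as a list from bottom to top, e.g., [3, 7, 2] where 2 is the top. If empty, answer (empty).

After op 1 (RCL M2): stack=[0] mem=[0,0,0,0]
After op 2 (pop): stack=[empty] mem=[0,0,0,0]
After op 3 (push 19): stack=[19] mem=[0,0,0,0]
After op 4 (push 2): stack=[19,2] mem=[0,0,0,0]
After op 5 (*): stack=[38] mem=[0,0,0,0]
After op 6 (STO M0): stack=[empty] mem=[38,0,0,0]
After op 7 (RCL M0): stack=[38] mem=[38,0,0,0]

[38]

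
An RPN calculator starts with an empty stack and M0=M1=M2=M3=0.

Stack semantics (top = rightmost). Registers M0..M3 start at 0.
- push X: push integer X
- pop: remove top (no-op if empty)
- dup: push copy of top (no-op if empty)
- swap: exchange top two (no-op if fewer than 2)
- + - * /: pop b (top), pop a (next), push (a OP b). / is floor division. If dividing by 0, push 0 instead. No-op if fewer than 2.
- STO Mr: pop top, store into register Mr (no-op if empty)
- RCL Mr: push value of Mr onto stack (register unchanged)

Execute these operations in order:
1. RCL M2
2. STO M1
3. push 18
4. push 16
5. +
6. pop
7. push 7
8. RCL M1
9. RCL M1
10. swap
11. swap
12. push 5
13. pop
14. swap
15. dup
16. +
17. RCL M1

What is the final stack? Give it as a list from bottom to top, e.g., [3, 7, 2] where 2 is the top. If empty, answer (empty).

After op 1 (RCL M2): stack=[0] mem=[0,0,0,0]
After op 2 (STO M1): stack=[empty] mem=[0,0,0,0]
After op 3 (push 18): stack=[18] mem=[0,0,0,0]
After op 4 (push 16): stack=[18,16] mem=[0,0,0,0]
After op 5 (+): stack=[34] mem=[0,0,0,0]
After op 6 (pop): stack=[empty] mem=[0,0,0,0]
After op 7 (push 7): stack=[7] mem=[0,0,0,0]
After op 8 (RCL M1): stack=[7,0] mem=[0,0,0,0]
After op 9 (RCL M1): stack=[7,0,0] mem=[0,0,0,0]
After op 10 (swap): stack=[7,0,0] mem=[0,0,0,0]
After op 11 (swap): stack=[7,0,0] mem=[0,0,0,0]
After op 12 (push 5): stack=[7,0,0,5] mem=[0,0,0,0]
After op 13 (pop): stack=[7,0,0] mem=[0,0,0,0]
After op 14 (swap): stack=[7,0,0] mem=[0,0,0,0]
After op 15 (dup): stack=[7,0,0,0] mem=[0,0,0,0]
After op 16 (+): stack=[7,0,0] mem=[0,0,0,0]
After op 17 (RCL M1): stack=[7,0,0,0] mem=[0,0,0,0]

Answer: [7, 0, 0, 0]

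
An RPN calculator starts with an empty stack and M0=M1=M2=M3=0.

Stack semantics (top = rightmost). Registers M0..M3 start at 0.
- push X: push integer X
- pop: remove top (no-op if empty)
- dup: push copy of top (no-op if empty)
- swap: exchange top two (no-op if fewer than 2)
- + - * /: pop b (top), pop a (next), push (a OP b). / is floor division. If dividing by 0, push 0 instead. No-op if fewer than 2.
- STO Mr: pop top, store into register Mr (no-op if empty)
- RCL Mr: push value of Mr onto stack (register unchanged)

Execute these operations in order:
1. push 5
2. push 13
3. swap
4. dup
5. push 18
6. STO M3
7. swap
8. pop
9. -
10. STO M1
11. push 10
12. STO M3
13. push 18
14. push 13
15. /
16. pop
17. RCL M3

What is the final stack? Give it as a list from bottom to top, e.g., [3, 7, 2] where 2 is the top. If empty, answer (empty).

Answer: [10]

Derivation:
After op 1 (push 5): stack=[5] mem=[0,0,0,0]
After op 2 (push 13): stack=[5,13] mem=[0,0,0,0]
After op 3 (swap): stack=[13,5] mem=[0,0,0,0]
After op 4 (dup): stack=[13,5,5] mem=[0,0,0,0]
After op 5 (push 18): stack=[13,5,5,18] mem=[0,0,0,0]
After op 6 (STO M3): stack=[13,5,5] mem=[0,0,0,18]
After op 7 (swap): stack=[13,5,5] mem=[0,0,0,18]
After op 8 (pop): stack=[13,5] mem=[0,0,0,18]
After op 9 (-): stack=[8] mem=[0,0,0,18]
After op 10 (STO M1): stack=[empty] mem=[0,8,0,18]
After op 11 (push 10): stack=[10] mem=[0,8,0,18]
After op 12 (STO M3): stack=[empty] mem=[0,8,0,10]
After op 13 (push 18): stack=[18] mem=[0,8,0,10]
After op 14 (push 13): stack=[18,13] mem=[0,8,0,10]
After op 15 (/): stack=[1] mem=[0,8,0,10]
After op 16 (pop): stack=[empty] mem=[0,8,0,10]
After op 17 (RCL M3): stack=[10] mem=[0,8,0,10]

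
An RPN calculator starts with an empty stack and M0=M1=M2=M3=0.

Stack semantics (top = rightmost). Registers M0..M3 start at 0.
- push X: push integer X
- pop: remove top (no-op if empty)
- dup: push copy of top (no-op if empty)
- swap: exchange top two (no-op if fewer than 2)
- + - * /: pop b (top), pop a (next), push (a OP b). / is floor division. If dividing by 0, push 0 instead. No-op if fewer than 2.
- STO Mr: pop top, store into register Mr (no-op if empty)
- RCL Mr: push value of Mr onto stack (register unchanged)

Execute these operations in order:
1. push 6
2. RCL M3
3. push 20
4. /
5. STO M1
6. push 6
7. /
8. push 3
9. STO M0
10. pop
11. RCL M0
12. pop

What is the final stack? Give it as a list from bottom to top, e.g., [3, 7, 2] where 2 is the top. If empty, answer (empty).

Answer: (empty)

Derivation:
After op 1 (push 6): stack=[6] mem=[0,0,0,0]
After op 2 (RCL M3): stack=[6,0] mem=[0,0,0,0]
After op 3 (push 20): stack=[6,0,20] mem=[0,0,0,0]
After op 4 (/): stack=[6,0] mem=[0,0,0,0]
After op 5 (STO M1): stack=[6] mem=[0,0,0,0]
After op 6 (push 6): stack=[6,6] mem=[0,0,0,0]
After op 7 (/): stack=[1] mem=[0,0,0,0]
After op 8 (push 3): stack=[1,3] mem=[0,0,0,0]
After op 9 (STO M0): stack=[1] mem=[3,0,0,0]
After op 10 (pop): stack=[empty] mem=[3,0,0,0]
After op 11 (RCL M0): stack=[3] mem=[3,0,0,0]
After op 12 (pop): stack=[empty] mem=[3,0,0,0]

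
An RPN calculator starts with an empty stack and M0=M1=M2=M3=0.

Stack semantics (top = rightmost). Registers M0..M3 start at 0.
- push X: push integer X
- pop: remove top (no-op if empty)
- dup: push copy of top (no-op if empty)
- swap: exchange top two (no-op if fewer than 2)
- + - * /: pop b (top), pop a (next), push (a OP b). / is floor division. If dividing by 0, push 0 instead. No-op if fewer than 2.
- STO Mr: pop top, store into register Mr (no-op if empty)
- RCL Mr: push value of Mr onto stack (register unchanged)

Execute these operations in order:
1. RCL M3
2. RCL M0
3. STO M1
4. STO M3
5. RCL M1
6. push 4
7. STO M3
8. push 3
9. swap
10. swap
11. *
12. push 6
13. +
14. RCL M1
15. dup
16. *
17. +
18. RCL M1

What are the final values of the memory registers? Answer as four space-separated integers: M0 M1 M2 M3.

After op 1 (RCL M3): stack=[0] mem=[0,0,0,0]
After op 2 (RCL M0): stack=[0,0] mem=[0,0,0,0]
After op 3 (STO M1): stack=[0] mem=[0,0,0,0]
After op 4 (STO M3): stack=[empty] mem=[0,0,0,0]
After op 5 (RCL M1): stack=[0] mem=[0,0,0,0]
After op 6 (push 4): stack=[0,4] mem=[0,0,0,0]
After op 7 (STO M3): stack=[0] mem=[0,0,0,4]
After op 8 (push 3): stack=[0,3] mem=[0,0,0,4]
After op 9 (swap): stack=[3,0] mem=[0,0,0,4]
After op 10 (swap): stack=[0,3] mem=[0,0,0,4]
After op 11 (*): stack=[0] mem=[0,0,0,4]
After op 12 (push 6): stack=[0,6] mem=[0,0,0,4]
After op 13 (+): stack=[6] mem=[0,0,0,4]
After op 14 (RCL M1): stack=[6,0] mem=[0,0,0,4]
After op 15 (dup): stack=[6,0,0] mem=[0,0,0,4]
After op 16 (*): stack=[6,0] mem=[0,0,0,4]
After op 17 (+): stack=[6] mem=[0,0,0,4]
After op 18 (RCL M1): stack=[6,0] mem=[0,0,0,4]

Answer: 0 0 0 4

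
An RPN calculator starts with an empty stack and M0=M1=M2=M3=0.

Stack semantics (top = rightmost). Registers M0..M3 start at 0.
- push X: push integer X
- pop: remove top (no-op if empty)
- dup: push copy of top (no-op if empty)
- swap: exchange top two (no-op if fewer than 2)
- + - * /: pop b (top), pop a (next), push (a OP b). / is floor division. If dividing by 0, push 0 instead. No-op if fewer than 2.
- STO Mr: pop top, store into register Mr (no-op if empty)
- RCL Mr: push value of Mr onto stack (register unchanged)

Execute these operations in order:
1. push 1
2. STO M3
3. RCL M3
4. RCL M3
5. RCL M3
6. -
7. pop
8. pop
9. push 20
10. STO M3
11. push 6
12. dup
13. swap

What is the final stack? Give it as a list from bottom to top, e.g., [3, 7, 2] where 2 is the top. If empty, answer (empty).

After op 1 (push 1): stack=[1] mem=[0,0,0,0]
After op 2 (STO M3): stack=[empty] mem=[0,0,0,1]
After op 3 (RCL M3): stack=[1] mem=[0,0,0,1]
After op 4 (RCL M3): stack=[1,1] mem=[0,0,0,1]
After op 5 (RCL M3): stack=[1,1,1] mem=[0,0,0,1]
After op 6 (-): stack=[1,0] mem=[0,0,0,1]
After op 7 (pop): stack=[1] mem=[0,0,0,1]
After op 8 (pop): stack=[empty] mem=[0,0,0,1]
After op 9 (push 20): stack=[20] mem=[0,0,0,1]
After op 10 (STO M3): stack=[empty] mem=[0,0,0,20]
After op 11 (push 6): stack=[6] mem=[0,0,0,20]
After op 12 (dup): stack=[6,6] mem=[0,0,0,20]
After op 13 (swap): stack=[6,6] mem=[0,0,0,20]

Answer: [6, 6]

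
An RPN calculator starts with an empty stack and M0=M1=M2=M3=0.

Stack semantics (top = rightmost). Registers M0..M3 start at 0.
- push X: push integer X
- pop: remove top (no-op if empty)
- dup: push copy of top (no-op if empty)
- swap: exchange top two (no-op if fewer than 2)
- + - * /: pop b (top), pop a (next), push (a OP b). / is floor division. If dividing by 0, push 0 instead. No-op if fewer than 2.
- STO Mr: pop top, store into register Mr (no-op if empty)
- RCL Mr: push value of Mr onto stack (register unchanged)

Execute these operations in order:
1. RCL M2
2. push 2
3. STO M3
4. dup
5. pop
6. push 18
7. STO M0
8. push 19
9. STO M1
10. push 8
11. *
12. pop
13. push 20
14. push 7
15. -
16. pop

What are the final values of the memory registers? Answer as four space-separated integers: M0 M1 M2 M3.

After op 1 (RCL M2): stack=[0] mem=[0,0,0,0]
After op 2 (push 2): stack=[0,2] mem=[0,0,0,0]
After op 3 (STO M3): stack=[0] mem=[0,0,0,2]
After op 4 (dup): stack=[0,0] mem=[0,0,0,2]
After op 5 (pop): stack=[0] mem=[0,0,0,2]
After op 6 (push 18): stack=[0,18] mem=[0,0,0,2]
After op 7 (STO M0): stack=[0] mem=[18,0,0,2]
After op 8 (push 19): stack=[0,19] mem=[18,0,0,2]
After op 9 (STO M1): stack=[0] mem=[18,19,0,2]
After op 10 (push 8): stack=[0,8] mem=[18,19,0,2]
After op 11 (*): stack=[0] mem=[18,19,0,2]
After op 12 (pop): stack=[empty] mem=[18,19,0,2]
After op 13 (push 20): stack=[20] mem=[18,19,0,2]
After op 14 (push 7): stack=[20,7] mem=[18,19,0,2]
After op 15 (-): stack=[13] mem=[18,19,0,2]
After op 16 (pop): stack=[empty] mem=[18,19,0,2]

Answer: 18 19 0 2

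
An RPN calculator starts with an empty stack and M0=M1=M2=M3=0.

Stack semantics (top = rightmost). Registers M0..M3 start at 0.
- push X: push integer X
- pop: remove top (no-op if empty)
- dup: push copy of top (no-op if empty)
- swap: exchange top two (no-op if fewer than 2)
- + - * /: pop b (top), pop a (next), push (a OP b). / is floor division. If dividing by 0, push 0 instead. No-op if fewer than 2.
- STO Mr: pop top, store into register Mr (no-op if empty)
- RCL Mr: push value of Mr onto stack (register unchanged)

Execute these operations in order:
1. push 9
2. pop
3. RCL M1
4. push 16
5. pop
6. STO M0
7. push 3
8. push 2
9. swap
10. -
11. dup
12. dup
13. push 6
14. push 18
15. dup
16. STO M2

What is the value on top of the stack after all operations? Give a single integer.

After op 1 (push 9): stack=[9] mem=[0,0,0,0]
After op 2 (pop): stack=[empty] mem=[0,0,0,0]
After op 3 (RCL M1): stack=[0] mem=[0,0,0,0]
After op 4 (push 16): stack=[0,16] mem=[0,0,0,0]
After op 5 (pop): stack=[0] mem=[0,0,0,0]
After op 6 (STO M0): stack=[empty] mem=[0,0,0,0]
After op 7 (push 3): stack=[3] mem=[0,0,0,0]
After op 8 (push 2): stack=[3,2] mem=[0,0,0,0]
After op 9 (swap): stack=[2,3] mem=[0,0,0,0]
After op 10 (-): stack=[-1] mem=[0,0,0,0]
After op 11 (dup): stack=[-1,-1] mem=[0,0,0,0]
After op 12 (dup): stack=[-1,-1,-1] mem=[0,0,0,0]
After op 13 (push 6): stack=[-1,-1,-1,6] mem=[0,0,0,0]
After op 14 (push 18): stack=[-1,-1,-1,6,18] mem=[0,0,0,0]
After op 15 (dup): stack=[-1,-1,-1,6,18,18] mem=[0,0,0,0]
After op 16 (STO M2): stack=[-1,-1,-1,6,18] mem=[0,0,18,0]

Answer: 18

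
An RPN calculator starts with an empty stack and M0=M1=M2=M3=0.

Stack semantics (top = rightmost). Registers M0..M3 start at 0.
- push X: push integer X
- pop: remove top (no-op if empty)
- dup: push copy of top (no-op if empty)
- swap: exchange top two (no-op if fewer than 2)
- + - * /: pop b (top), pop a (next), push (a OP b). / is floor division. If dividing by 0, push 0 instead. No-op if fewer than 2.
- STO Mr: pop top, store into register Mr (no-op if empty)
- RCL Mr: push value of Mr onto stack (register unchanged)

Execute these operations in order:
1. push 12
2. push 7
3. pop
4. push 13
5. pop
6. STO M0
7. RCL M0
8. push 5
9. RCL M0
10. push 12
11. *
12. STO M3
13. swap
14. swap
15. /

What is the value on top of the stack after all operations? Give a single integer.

After op 1 (push 12): stack=[12] mem=[0,0,0,0]
After op 2 (push 7): stack=[12,7] mem=[0,0,0,0]
After op 3 (pop): stack=[12] mem=[0,0,0,0]
After op 4 (push 13): stack=[12,13] mem=[0,0,0,0]
After op 5 (pop): stack=[12] mem=[0,0,0,0]
After op 6 (STO M0): stack=[empty] mem=[12,0,0,0]
After op 7 (RCL M0): stack=[12] mem=[12,0,0,0]
After op 8 (push 5): stack=[12,5] mem=[12,0,0,0]
After op 9 (RCL M0): stack=[12,5,12] mem=[12,0,0,0]
After op 10 (push 12): stack=[12,5,12,12] mem=[12,0,0,0]
After op 11 (*): stack=[12,5,144] mem=[12,0,0,0]
After op 12 (STO M3): stack=[12,5] mem=[12,0,0,144]
After op 13 (swap): stack=[5,12] mem=[12,0,0,144]
After op 14 (swap): stack=[12,5] mem=[12,0,0,144]
After op 15 (/): stack=[2] mem=[12,0,0,144]

Answer: 2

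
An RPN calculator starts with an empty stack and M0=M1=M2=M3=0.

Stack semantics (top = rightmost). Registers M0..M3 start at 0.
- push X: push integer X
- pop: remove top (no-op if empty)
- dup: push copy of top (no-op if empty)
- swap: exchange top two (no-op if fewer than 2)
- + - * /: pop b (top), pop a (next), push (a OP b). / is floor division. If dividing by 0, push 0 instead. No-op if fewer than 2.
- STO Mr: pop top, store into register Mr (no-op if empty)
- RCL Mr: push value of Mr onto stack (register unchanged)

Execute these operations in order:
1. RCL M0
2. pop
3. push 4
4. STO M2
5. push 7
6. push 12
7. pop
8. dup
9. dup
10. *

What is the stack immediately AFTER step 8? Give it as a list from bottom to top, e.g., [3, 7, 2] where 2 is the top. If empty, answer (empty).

After op 1 (RCL M0): stack=[0] mem=[0,0,0,0]
After op 2 (pop): stack=[empty] mem=[0,0,0,0]
After op 3 (push 4): stack=[4] mem=[0,0,0,0]
After op 4 (STO M2): stack=[empty] mem=[0,0,4,0]
After op 5 (push 7): stack=[7] mem=[0,0,4,0]
After op 6 (push 12): stack=[7,12] mem=[0,0,4,0]
After op 7 (pop): stack=[7] mem=[0,0,4,0]
After op 8 (dup): stack=[7,7] mem=[0,0,4,0]

[7, 7]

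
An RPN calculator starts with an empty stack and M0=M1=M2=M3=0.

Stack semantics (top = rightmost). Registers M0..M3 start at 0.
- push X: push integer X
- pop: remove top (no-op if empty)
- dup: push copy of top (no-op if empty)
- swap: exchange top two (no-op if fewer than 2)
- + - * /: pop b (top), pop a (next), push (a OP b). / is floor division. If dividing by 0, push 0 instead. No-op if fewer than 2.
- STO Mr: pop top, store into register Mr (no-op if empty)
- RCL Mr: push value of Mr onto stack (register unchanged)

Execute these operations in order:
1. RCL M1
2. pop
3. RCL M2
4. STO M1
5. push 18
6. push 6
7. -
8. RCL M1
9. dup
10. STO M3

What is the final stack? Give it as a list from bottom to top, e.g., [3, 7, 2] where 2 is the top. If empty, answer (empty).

Answer: [12, 0]

Derivation:
After op 1 (RCL M1): stack=[0] mem=[0,0,0,0]
After op 2 (pop): stack=[empty] mem=[0,0,0,0]
After op 3 (RCL M2): stack=[0] mem=[0,0,0,0]
After op 4 (STO M1): stack=[empty] mem=[0,0,0,0]
After op 5 (push 18): stack=[18] mem=[0,0,0,0]
After op 6 (push 6): stack=[18,6] mem=[0,0,0,0]
After op 7 (-): stack=[12] mem=[0,0,0,0]
After op 8 (RCL M1): stack=[12,0] mem=[0,0,0,0]
After op 9 (dup): stack=[12,0,0] mem=[0,0,0,0]
After op 10 (STO M3): stack=[12,0] mem=[0,0,0,0]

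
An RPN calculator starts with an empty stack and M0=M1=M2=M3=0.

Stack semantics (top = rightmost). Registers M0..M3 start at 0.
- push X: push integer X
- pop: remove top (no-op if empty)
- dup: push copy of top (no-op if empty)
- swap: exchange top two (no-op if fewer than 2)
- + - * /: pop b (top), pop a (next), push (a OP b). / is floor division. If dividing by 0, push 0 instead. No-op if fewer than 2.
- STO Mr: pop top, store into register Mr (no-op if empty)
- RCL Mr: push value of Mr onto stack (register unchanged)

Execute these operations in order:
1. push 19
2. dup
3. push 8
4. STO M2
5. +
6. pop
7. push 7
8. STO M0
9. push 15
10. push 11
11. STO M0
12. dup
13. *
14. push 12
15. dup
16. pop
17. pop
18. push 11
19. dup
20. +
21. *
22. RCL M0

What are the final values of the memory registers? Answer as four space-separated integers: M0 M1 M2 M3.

Answer: 11 0 8 0

Derivation:
After op 1 (push 19): stack=[19] mem=[0,0,0,0]
After op 2 (dup): stack=[19,19] mem=[0,0,0,0]
After op 3 (push 8): stack=[19,19,8] mem=[0,0,0,0]
After op 4 (STO M2): stack=[19,19] mem=[0,0,8,0]
After op 5 (+): stack=[38] mem=[0,0,8,0]
After op 6 (pop): stack=[empty] mem=[0,0,8,0]
After op 7 (push 7): stack=[7] mem=[0,0,8,0]
After op 8 (STO M0): stack=[empty] mem=[7,0,8,0]
After op 9 (push 15): stack=[15] mem=[7,0,8,0]
After op 10 (push 11): stack=[15,11] mem=[7,0,8,0]
After op 11 (STO M0): stack=[15] mem=[11,0,8,0]
After op 12 (dup): stack=[15,15] mem=[11,0,8,0]
After op 13 (*): stack=[225] mem=[11,0,8,0]
After op 14 (push 12): stack=[225,12] mem=[11,0,8,0]
After op 15 (dup): stack=[225,12,12] mem=[11,0,8,0]
After op 16 (pop): stack=[225,12] mem=[11,0,8,0]
After op 17 (pop): stack=[225] mem=[11,0,8,0]
After op 18 (push 11): stack=[225,11] mem=[11,0,8,0]
After op 19 (dup): stack=[225,11,11] mem=[11,0,8,0]
After op 20 (+): stack=[225,22] mem=[11,0,8,0]
After op 21 (*): stack=[4950] mem=[11,0,8,0]
After op 22 (RCL M0): stack=[4950,11] mem=[11,0,8,0]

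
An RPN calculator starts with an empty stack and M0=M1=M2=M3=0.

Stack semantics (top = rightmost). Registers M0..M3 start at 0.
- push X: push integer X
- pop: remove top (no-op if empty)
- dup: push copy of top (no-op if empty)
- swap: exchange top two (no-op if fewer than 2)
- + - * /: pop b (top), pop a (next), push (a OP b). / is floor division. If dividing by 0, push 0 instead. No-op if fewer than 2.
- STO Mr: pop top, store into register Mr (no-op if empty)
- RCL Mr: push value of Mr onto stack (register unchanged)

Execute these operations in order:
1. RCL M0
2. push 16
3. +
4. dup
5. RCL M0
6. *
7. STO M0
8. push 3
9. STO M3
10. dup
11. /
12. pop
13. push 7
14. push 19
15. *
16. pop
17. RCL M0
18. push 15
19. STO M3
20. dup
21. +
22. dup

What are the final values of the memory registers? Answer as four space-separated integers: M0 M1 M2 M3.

Answer: 0 0 0 15

Derivation:
After op 1 (RCL M0): stack=[0] mem=[0,0,0,0]
After op 2 (push 16): stack=[0,16] mem=[0,0,0,0]
After op 3 (+): stack=[16] mem=[0,0,0,0]
After op 4 (dup): stack=[16,16] mem=[0,0,0,0]
After op 5 (RCL M0): stack=[16,16,0] mem=[0,0,0,0]
After op 6 (*): stack=[16,0] mem=[0,0,0,0]
After op 7 (STO M0): stack=[16] mem=[0,0,0,0]
After op 8 (push 3): stack=[16,3] mem=[0,0,0,0]
After op 9 (STO M3): stack=[16] mem=[0,0,0,3]
After op 10 (dup): stack=[16,16] mem=[0,0,0,3]
After op 11 (/): stack=[1] mem=[0,0,0,3]
After op 12 (pop): stack=[empty] mem=[0,0,0,3]
After op 13 (push 7): stack=[7] mem=[0,0,0,3]
After op 14 (push 19): stack=[7,19] mem=[0,0,0,3]
After op 15 (*): stack=[133] mem=[0,0,0,3]
After op 16 (pop): stack=[empty] mem=[0,0,0,3]
After op 17 (RCL M0): stack=[0] mem=[0,0,0,3]
After op 18 (push 15): stack=[0,15] mem=[0,0,0,3]
After op 19 (STO M3): stack=[0] mem=[0,0,0,15]
After op 20 (dup): stack=[0,0] mem=[0,0,0,15]
After op 21 (+): stack=[0] mem=[0,0,0,15]
After op 22 (dup): stack=[0,0] mem=[0,0,0,15]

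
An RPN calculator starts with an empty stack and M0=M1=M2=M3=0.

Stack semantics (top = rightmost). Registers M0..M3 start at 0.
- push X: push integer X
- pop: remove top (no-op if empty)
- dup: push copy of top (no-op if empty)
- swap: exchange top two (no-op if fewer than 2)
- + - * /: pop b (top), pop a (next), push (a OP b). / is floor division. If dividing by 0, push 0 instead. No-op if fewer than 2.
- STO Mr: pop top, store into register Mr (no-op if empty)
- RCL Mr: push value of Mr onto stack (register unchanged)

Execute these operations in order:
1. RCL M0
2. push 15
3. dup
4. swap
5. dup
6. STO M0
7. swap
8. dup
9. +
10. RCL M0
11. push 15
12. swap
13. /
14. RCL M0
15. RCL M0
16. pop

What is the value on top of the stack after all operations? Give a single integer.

After op 1 (RCL M0): stack=[0] mem=[0,0,0,0]
After op 2 (push 15): stack=[0,15] mem=[0,0,0,0]
After op 3 (dup): stack=[0,15,15] mem=[0,0,0,0]
After op 4 (swap): stack=[0,15,15] mem=[0,0,0,0]
After op 5 (dup): stack=[0,15,15,15] mem=[0,0,0,0]
After op 6 (STO M0): stack=[0,15,15] mem=[15,0,0,0]
After op 7 (swap): stack=[0,15,15] mem=[15,0,0,0]
After op 8 (dup): stack=[0,15,15,15] mem=[15,0,0,0]
After op 9 (+): stack=[0,15,30] mem=[15,0,0,0]
After op 10 (RCL M0): stack=[0,15,30,15] mem=[15,0,0,0]
After op 11 (push 15): stack=[0,15,30,15,15] mem=[15,0,0,0]
After op 12 (swap): stack=[0,15,30,15,15] mem=[15,0,0,0]
After op 13 (/): stack=[0,15,30,1] mem=[15,0,0,0]
After op 14 (RCL M0): stack=[0,15,30,1,15] mem=[15,0,0,0]
After op 15 (RCL M0): stack=[0,15,30,1,15,15] mem=[15,0,0,0]
After op 16 (pop): stack=[0,15,30,1,15] mem=[15,0,0,0]

Answer: 15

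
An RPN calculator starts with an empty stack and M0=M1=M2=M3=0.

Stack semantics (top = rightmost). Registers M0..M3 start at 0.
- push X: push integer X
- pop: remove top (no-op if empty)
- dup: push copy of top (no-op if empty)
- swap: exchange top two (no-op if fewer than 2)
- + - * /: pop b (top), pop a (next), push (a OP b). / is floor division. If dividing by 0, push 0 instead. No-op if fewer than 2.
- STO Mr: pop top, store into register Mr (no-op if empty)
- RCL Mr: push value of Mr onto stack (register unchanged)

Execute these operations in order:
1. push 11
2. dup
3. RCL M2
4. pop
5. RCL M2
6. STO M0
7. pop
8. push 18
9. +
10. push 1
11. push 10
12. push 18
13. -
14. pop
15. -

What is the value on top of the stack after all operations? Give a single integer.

Answer: 28

Derivation:
After op 1 (push 11): stack=[11] mem=[0,0,0,0]
After op 2 (dup): stack=[11,11] mem=[0,0,0,0]
After op 3 (RCL M2): stack=[11,11,0] mem=[0,0,0,0]
After op 4 (pop): stack=[11,11] mem=[0,0,0,0]
After op 5 (RCL M2): stack=[11,11,0] mem=[0,0,0,0]
After op 6 (STO M0): stack=[11,11] mem=[0,0,0,0]
After op 7 (pop): stack=[11] mem=[0,0,0,0]
After op 8 (push 18): stack=[11,18] mem=[0,0,0,0]
After op 9 (+): stack=[29] mem=[0,0,0,0]
After op 10 (push 1): stack=[29,1] mem=[0,0,0,0]
After op 11 (push 10): stack=[29,1,10] mem=[0,0,0,0]
After op 12 (push 18): stack=[29,1,10,18] mem=[0,0,0,0]
After op 13 (-): stack=[29,1,-8] mem=[0,0,0,0]
After op 14 (pop): stack=[29,1] mem=[0,0,0,0]
After op 15 (-): stack=[28] mem=[0,0,0,0]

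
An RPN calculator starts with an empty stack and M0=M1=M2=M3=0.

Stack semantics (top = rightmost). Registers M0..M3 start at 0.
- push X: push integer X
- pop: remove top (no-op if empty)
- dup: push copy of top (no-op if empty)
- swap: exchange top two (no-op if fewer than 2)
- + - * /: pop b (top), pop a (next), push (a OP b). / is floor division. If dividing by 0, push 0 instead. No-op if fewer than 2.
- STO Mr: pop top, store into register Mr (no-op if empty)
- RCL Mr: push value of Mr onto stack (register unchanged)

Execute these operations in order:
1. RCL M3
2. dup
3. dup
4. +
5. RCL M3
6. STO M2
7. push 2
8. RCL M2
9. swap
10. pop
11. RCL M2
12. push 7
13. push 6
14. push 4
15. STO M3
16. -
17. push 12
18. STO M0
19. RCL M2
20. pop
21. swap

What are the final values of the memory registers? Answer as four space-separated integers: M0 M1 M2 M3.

After op 1 (RCL M3): stack=[0] mem=[0,0,0,0]
After op 2 (dup): stack=[0,0] mem=[0,0,0,0]
After op 3 (dup): stack=[0,0,0] mem=[0,0,0,0]
After op 4 (+): stack=[0,0] mem=[0,0,0,0]
After op 5 (RCL M3): stack=[0,0,0] mem=[0,0,0,0]
After op 6 (STO M2): stack=[0,0] mem=[0,0,0,0]
After op 7 (push 2): stack=[0,0,2] mem=[0,0,0,0]
After op 8 (RCL M2): stack=[0,0,2,0] mem=[0,0,0,0]
After op 9 (swap): stack=[0,0,0,2] mem=[0,0,0,0]
After op 10 (pop): stack=[0,0,0] mem=[0,0,0,0]
After op 11 (RCL M2): stack=[0,0,0,0] mem=[0,0,0,0]
After op 12 (push 7): stack=[0,0,0,0,7] mem=[0,0,0,0]
After op 13 (push 6): stack=[0,0,0,0,7,6] mem=[0,0,0,0]
After op 14 (push 4): stack=[0,0,0,0,7,6,4] mem=[0,0,0,0]
After op 15 (STO M3): stack=[0,0,0,0,7,6] mem=[0,0,0,4]
After op 16 (-): stack=[0,0,0,0,1] mem=[0,0,0,4]
After op 17 (push 12): stack=[0,0,0,0,1,12] mem=[0,0,0,4]
After op 18 (STO M0): stack=[0,0,0,0,1] mem=[12,0,0,4]
After op 19 (RCL M2): stack=[0,0,0,0,1,0] mem=[12,0,0,4]
After op 20 (pop): stack=[0,0,0,0,1] mem=[12,0,0,4]
After op 21 (swap): stack=[0,0,0,1,0] mem=[12,0,0,4]

Answer: 12 0 0 4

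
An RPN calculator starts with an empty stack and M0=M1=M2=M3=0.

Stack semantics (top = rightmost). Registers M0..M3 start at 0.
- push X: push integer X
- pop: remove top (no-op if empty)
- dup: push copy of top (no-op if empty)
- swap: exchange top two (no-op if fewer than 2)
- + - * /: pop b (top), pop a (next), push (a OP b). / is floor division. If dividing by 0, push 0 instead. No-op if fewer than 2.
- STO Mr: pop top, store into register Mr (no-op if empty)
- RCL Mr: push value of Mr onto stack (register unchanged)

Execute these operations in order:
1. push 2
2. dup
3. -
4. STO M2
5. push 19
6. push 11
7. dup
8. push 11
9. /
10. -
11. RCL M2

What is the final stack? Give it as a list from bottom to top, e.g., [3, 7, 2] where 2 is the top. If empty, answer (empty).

Answer: [19, 10, 0]

Derivation:
After op 1 (push 2): stack=[2] mem=[0,0,0,0]
After op 2 (dup): stack=[2,2] mem=[0,0,0,0]
After op 3 (-): stack=[0] mem=[0,0,0,0]
After op 4 (STO M2): stack=[empty] mem=[0,0,0,0]
After op 5 (push 19): stack=[19] mem=[0,0,0,0]
After op 6 (push 11): stack=[19,11] mem=[0,0,0,0]
After op 7 (dup): stack=[19,11,11] mem=[0,0,0,0]
After op 8 (push 11): stack=[19,11,11,11] mem=[0,0,0,0]
After op 9 (/): stack=[19,11,1] mem=[0,0,0,0]
After op 10 (-): stack=[19,10] mem=[0,0,0,0]
After op 11 (RCL M2): stack=[19,10,0] mem=[0,0,0,0]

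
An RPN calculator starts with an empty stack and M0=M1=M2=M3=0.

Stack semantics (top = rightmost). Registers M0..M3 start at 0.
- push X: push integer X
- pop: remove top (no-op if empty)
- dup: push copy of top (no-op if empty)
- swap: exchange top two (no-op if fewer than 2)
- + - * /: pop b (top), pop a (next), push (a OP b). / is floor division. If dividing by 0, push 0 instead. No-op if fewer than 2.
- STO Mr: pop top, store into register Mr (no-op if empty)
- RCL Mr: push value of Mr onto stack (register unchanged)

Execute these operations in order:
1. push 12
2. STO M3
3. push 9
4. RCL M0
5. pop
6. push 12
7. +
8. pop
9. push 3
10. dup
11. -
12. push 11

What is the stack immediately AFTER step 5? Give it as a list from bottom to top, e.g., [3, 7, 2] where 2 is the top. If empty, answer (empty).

After op 1 (push 12): stack=[12] mem=[0,0,0,0]
After op 2 (STO M3): stack=[empty] mem=[0,0,0,12]
After op 3 (push 9): stack=[9] mem=[0,0,0,12]
After op 4 (RCL M0): stack=[9,0] mem=[0,0,0,12]
After op 5 (pop): stack=[9] mem=[0,0,0,12]

[9]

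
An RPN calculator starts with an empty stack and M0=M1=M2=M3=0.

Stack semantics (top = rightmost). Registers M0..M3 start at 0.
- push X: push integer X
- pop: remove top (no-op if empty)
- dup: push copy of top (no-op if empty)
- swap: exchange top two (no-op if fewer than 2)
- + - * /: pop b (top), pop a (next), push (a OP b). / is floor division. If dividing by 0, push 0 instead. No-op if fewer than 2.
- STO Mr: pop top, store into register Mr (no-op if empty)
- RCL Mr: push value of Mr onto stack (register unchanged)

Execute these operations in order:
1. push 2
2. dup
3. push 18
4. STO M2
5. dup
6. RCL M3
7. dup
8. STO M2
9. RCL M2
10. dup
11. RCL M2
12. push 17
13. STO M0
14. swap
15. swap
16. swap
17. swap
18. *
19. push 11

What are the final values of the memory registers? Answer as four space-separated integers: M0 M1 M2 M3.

Answer: 17 0 0 0

Derivation:
After op 1 (push 2): stack=[2] mem=[0,0,0,0]
After op 2 (dup): stack=[2,2] mem=[0,0,0,0]
After op 3 (push 18): stack=[2,2,18] mem=[0,0,0,0]
After op 4 (STO M2): stack=[2,2] mem=[0,0,18,0]
After op 5 (dup): stack=[2,2,2] mem=[0,0,18,0]
After op 6 (RCL M3): stack=[2,2,2,0] mem=[0,0,18,0]
After op 7 (dup): stack=[2,2,2,0,0] mem=[0,0,18,0]
After op 8 (STO M2): stack=[2,2,2,0] mem=[0,0,0,0]
After op 9 (RCL M2): stack=[2,2,2,0,0] mem=[0,0,0,0]
After op 10 (dup): stack=[2,2,2,0,0,0] mem=[0,0,0,0]
After op 11 (RCL M2): stack=[2,2,2,0,0,0,0] mem=[0,0,0,0]
After op 12 (push 17): stack=[2,2,2,0,0,0,0,17] mem=[0,0,0,0]
After op 13 (STO M0): stack=[2,2,2,0,0,0,0] mem=[17,0,0,0]
After op 14 (swap): stack=[2,2,2,0,0,0,0] mem=[17,0,0,0]
After op 15 (swap): stack=[2,2,2,0,0,0,0] mem=[17,0,0,0]
After op 16 (swap): stack=[2,2,2,0,0,0,0] mem=[17,0,0,0]
After op 17 (swap): stack=[2,2,2,0,0,0,0] mem=[17,0,0,0]
After op 18 (*): stack=[2,2,2,0,0,0] mem=[17,0,0,0]
After op 19 (push 11): stack=[2,2,2,0,0,0,11] mem=[17,0,0,0]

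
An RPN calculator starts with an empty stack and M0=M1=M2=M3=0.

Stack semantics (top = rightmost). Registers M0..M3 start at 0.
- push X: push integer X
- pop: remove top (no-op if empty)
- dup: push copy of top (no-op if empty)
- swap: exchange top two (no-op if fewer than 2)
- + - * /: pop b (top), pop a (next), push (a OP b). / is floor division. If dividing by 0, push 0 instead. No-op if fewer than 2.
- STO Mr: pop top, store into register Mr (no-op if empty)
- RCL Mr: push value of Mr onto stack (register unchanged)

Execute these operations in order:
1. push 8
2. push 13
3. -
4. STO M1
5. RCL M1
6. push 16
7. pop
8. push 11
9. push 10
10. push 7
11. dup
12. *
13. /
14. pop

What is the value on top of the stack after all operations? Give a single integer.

Answer: 11

Derivation:
After op 1 (push 8): stack=[8] mem=[0,0,0,0]
After op 2 (push 13): stack=[8,13] mem=[0,0,0,0]
After op 3 (-): stack=[-5] mem=[0,0,0,0]
After op 4 (STO M1): stack=[empty] mem=[0,-5,0,0]
After op 5 (RCL M1): stack=[-5] mem=[0,-5,0,0]
After op 6 (push 16): stack=[-5,16] mem=[0,-5,0,0]
After op 7 (pop): stack=[-5] mem=[0,-5,0,0]
After op 8 (push 11): stack=[-5,11] mem=[0,-5,0,0]
After op 9 (push 10): stack=[-5,11,10] mem=[0,-5,0,0]
After op 10 (push 7): stack=[-5,11,10,7] mem=[0,-5,0,0]
After op 11 (dup): stack=[-5,11,10,7,7] mem=[0,-5,0,0]
After op 12 (*): stack=[-5,11,10,49] mem=[0,-5,0,0]
After op 13 (/): stack=[-5,11,0] mem=[0,-5,0,0]
After op 14 (pop): stack=[-5,11] mem=[0,-5,0,0]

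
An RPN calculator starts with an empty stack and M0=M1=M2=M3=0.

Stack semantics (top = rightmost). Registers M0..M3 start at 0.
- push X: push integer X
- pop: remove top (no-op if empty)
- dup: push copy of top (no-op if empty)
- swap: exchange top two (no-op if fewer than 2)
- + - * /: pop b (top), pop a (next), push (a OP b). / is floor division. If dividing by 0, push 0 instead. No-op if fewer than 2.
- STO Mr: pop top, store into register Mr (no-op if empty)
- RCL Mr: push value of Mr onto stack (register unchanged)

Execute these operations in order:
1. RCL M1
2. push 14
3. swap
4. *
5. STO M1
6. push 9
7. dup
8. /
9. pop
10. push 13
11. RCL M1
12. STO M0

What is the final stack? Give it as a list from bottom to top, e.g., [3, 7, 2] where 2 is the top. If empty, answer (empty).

After op 1 (RCL M1): stack=[0] mem=[0,0,0,0]
After op 2 (push 14): stack=[0,14] mem=[0,0,0,0]
After op 3 (swap): stack=[14,0] mem=[0,0,0,0]
After op 4 (*): stack=[0] mem=[0,0,0,0]
After op 5 (STO M1): stack=[empty] mem=[0,0,0,0]
After op 6 (push 9): stack=[9] mem=[0,0,0,0]
After op 7 (dup): stack=[9,9] mem=[0,0,0,0]
After op 8 (/): stack=[1] mem=[0,0,0,0]
After op 9 (pop): stack=[empty] mem=[0,0,0,0]
After op 10 (push 13): stack=[13] mem=[0,0,0,0]
After op 11 (RCL M1): stack=[13,0] mem=[0,0,0,0]
After op 12 (STO M0): stack=[13] mem=[0,0,0,0]

Answer: [13]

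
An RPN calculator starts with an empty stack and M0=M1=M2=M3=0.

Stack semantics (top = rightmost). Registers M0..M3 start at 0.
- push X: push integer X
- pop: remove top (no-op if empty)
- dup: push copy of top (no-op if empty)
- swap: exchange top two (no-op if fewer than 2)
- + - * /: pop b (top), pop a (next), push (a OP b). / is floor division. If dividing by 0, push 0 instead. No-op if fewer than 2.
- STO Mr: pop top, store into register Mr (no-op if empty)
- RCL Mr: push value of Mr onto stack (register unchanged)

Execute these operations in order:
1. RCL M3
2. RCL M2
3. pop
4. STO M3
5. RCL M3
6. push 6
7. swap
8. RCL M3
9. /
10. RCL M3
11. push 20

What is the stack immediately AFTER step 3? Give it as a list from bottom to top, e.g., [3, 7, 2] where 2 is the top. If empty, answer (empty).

After op 1 (RCL M3): stack=[0] mem=[0,0,0,0]
After op 2 (RCL M2): stack=[0,0] mem=[0,0,0,0]
After op 3 (pop): stack=[0] mem=[0,0,0,0]

[0]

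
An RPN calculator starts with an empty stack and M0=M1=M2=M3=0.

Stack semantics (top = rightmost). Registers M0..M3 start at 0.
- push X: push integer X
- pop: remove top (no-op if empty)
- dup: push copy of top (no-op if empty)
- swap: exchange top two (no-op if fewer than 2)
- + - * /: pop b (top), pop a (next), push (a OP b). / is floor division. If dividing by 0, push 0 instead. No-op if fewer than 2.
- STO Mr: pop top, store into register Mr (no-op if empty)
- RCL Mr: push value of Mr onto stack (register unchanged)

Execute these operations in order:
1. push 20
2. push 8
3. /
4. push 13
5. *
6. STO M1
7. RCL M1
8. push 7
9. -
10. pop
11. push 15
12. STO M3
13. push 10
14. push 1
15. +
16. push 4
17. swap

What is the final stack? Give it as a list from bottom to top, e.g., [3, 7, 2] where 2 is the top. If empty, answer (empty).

After op 1 (push 20): stack=[20] mem=[0,0,0,0]
After op 2 (push 8): stack=[20,8] mem=[0,0,0,0]
After op 3 (/): stack=[2] mem=[0,0,0,0]
After op 4 (push 13): stack=[2,13] mem=[0,0,0,0]
After op 5 (*): stack=[26] mem=[0,0,0,0]
After op 6 (STO M1): stack=[empty] mem=[0,26,0,0]
After op 7 (RCL M1): stack=[26] mem=[0,26,0,0]
After op 8 (push 7): stack=[26,7] mem=[0,26,0,0]
After op 9 (-): stack=[19] mem=[0,26,0,0]
After op 10 (pop): stack=[empty] mem=[0,26,0,0]
After op 11 (push 15): stack=[15] mem=[0,26,0,0]
After op 12 (STO M3): stack=[empty] mem=[0,26,0,15]
After op 13 (push 10): stack=[10] mem=[0,26,0,15]
After op 14 (push 1): stack=[10,1] mem=[0,26,0,15]
After op 15 (+): stack=[11] mem=[0,26,0,15]
After op 16 (push 4): stack=[11,4] mem=[0,26,0,15]
After op 17 (swap): stack=[4,11] mem=[0,26,0,15]

Answer: [4, 11]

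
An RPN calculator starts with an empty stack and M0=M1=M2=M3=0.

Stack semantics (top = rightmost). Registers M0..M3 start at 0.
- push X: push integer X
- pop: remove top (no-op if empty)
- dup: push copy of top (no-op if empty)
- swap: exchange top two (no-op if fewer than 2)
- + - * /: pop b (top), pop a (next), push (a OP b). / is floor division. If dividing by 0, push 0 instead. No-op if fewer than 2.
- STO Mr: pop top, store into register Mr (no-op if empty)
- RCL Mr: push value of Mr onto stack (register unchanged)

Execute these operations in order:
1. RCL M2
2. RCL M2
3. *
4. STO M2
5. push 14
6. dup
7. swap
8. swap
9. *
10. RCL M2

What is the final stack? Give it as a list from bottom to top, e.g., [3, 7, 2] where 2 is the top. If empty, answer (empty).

Answer: [196, 0]

Derivation:
After op 1 (RCL M2): stack=[0] mem=[0,0,0,0]
After op 2 (RCL M2): stack=[0,0] mem=[0,0,0,0]
After op 3 (*): stack=[0] mem=[0,0,0,0]
After op 4 (STO M2): stack=[empty] mem=[0,0,0,0]
After op 5 (push 14): stack=[14] mem=[0,0,0,0]
After op 6 (dup): stack=[14,14] mem=[0,0,0,0]
After op 7 (swap): stack=[14,14] mem=[0,0,0,0]
After op 8 (swap): stack=[14,14] mem=[0,0,0,0]
After op 9 (*): stack=[196] mem=[0,0,0,0]
After op 10 (RCL M2): stack=[196,0] mem=[0,0,0,0]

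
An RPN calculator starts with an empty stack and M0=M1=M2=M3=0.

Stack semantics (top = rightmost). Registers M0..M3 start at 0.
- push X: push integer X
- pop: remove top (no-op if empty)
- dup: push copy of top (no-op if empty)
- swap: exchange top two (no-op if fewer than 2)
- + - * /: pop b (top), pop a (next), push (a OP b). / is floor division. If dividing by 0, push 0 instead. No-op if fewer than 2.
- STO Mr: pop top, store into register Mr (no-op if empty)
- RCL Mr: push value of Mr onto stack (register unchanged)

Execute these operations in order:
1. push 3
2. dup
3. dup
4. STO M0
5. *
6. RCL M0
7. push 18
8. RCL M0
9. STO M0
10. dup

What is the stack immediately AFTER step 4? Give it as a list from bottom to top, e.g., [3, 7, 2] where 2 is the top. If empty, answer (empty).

After op 1 (push 3): stack=[3] mem=[0,0,0,0]
After op 2 (dup): stack=[3,3] mem=[0,0,0,0]
After op 3 (dup): stack=[3,3,3] mem=[0,0,0,0]
After op 4 (STO M0): stack=[3,3] mem=[3,0,0,0]

[3, 3]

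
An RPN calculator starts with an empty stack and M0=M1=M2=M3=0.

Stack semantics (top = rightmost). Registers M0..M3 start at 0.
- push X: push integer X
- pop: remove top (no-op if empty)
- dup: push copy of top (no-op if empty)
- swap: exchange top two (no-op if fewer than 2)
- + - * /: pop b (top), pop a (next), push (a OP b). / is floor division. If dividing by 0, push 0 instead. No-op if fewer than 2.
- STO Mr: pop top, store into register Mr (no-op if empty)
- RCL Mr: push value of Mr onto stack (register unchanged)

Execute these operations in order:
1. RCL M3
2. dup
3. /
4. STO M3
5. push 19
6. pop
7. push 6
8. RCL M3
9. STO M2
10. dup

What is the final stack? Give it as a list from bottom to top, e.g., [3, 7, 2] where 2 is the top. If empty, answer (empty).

After op 1 (RCL M3): stack=[0] mem=[0,0,0,0]
After op 2 (dup): stack=[0,0] mem=[0,0,0,0]
After op 3 (/): stack=[0] mem=[0,0,0,0]
After op 4 (STO M3): stack=[empty] mem=[0,0,0,0]
After op 5 (push 19): stack=[19] mem=[0,0,0,0]
After op 6 (pop): stack=[empty] mem=[0,0,0,0]
After op 7 (push 6): stack=[6] mem=[0,0,0,0]
After op 8 (RCL M3): stack=[6,0] mem=[0,0,0,0]
After op 9 (STO M2): stack=[6] mem=[0,0,0,0]
After op 10 (dup): stack=[6,6] mem=[0,0,0,0]

Answer: [6, 6]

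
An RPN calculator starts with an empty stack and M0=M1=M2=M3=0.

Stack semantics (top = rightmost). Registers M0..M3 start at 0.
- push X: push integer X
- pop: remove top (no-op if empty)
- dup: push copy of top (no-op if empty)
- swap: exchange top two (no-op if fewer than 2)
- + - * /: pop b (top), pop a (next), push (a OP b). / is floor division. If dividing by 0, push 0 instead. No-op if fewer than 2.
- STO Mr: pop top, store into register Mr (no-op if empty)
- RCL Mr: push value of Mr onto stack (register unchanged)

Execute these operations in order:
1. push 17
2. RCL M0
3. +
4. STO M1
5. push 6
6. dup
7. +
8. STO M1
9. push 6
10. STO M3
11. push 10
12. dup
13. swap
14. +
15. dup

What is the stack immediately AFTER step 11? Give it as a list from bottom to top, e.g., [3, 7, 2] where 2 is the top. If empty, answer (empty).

After op 1 (push 17): stack=[17] mem=[0,0,0,0]
After op 2 (RCL M0): stack=[17,0] mem=[0,0,0,0]
After op 3 (+): stack=[17] mem=[0,0,0,0]
After op 4 (STO M1): stack=[empty] mem=[0,17,0,0]
After op 5 (push 6): stack=[6] mem=[0,17,0,0]
After op 6 (dup): stack=[6,6] mem=[0,17,0,0]
After op 7 (+): stack=[12] mem=[0,17,0,0]
After op 8 (STO M1): stack=[empty] mem=[0,12,0,0]
After op 9 (push 6): stack=[6] mem=[0,12,0,0]
After op 10 (STO M3): stack=[empty] mem=[0,12,0,6]
After op 11 (push 10): stack=[10] mem=[0,12,0,6]

[10]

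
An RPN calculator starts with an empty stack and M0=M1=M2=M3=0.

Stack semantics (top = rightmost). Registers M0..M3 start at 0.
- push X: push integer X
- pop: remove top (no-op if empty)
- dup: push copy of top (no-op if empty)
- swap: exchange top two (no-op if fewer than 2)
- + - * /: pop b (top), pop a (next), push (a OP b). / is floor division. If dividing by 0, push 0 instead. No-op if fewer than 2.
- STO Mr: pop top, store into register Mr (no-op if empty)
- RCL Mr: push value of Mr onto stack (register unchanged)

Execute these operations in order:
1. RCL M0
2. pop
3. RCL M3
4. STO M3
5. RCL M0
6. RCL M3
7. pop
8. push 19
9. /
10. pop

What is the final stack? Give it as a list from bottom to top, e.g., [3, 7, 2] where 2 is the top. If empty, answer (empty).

After op 1 (RCL M0): stack=[0] mem=[0,0,0,0]
After op 2 (pop): stack=[empty] mem=[0,0,0,0]
After op 3 (RCL M3): stack=[0] mem=[0,0,0,0]
After op 4 (STO M3): stack=[empty] mem=[0,0,0,0]
After op 5 (RCL M0): stack=[0] mem=[0,0,0,0]
After op 6 (RCL M3): stack=[0,0] mem=[0,0,0,0]
After op 7 (pop): stack=[0] mem=[0,0,0,0]
After op 8 (push 19): stack=[0,19] mem=[0,0,0,0]
After op 9 (/): stack=[0] mem=[0,0,0,0]
After op 10 (pop): stack=[empty] mem=[0,0,0,0]

Answer: (empty)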